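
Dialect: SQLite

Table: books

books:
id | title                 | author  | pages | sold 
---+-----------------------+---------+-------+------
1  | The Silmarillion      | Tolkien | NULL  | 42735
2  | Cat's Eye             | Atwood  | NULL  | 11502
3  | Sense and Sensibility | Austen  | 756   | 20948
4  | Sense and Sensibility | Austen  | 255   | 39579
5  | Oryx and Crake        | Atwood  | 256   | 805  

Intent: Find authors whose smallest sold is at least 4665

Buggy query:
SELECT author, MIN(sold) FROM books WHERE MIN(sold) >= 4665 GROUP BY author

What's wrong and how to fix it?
Bug: Aggregates like MIN are computed per group after WHERE runs

Fix: Use HAVING for the per-group MIN condition

Corrected query:
SELECT author, MIN(sold) FROM books GROUP BY author HAVING MIN(sold) >= 4665

Result:
author  | MIN(sold)
--------+----------
Austen  | 20948    
Tolkien | 42735    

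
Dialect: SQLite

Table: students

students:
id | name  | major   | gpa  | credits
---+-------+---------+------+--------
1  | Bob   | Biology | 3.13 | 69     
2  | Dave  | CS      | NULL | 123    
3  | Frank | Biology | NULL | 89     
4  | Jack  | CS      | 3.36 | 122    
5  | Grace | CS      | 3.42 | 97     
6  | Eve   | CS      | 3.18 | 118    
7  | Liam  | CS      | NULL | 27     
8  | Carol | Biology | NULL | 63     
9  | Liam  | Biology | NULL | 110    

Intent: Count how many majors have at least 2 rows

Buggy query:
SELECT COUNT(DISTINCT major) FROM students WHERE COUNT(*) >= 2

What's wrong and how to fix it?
Bug: COUNT(*) cannot appear in WHERE; the per-group count doesn't exist yet

Fix: Use a subquery that GROUPs and filters with HAVING, then count its rows

Corrected query:
SELECT COUNT(*) FROM (SELECT major FROM students GROUP BY major HAVING COUNT(*) >= 2)

Result:
COUNT(*)
--------
2       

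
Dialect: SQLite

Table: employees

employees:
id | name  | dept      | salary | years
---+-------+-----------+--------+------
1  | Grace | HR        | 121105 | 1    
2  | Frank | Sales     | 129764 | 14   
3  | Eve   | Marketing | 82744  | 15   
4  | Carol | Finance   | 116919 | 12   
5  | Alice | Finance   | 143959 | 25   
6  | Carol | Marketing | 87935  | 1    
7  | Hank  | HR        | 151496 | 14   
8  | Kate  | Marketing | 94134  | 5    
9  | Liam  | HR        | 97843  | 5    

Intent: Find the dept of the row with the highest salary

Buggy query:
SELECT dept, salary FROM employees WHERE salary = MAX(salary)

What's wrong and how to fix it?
Bug: MAX(salary) is an aggregate and cannot be used directly in WHERE

Fix: Use a subquery: WHERE salary = (SELECT MAX(salary) FROM employees)

Corrected query:
SELECT dept, salary FROM employees WHERE salary = (SELECT MAX(salary) FROM employees)

Result:
dept | salary
-----+-------
HR   | 151496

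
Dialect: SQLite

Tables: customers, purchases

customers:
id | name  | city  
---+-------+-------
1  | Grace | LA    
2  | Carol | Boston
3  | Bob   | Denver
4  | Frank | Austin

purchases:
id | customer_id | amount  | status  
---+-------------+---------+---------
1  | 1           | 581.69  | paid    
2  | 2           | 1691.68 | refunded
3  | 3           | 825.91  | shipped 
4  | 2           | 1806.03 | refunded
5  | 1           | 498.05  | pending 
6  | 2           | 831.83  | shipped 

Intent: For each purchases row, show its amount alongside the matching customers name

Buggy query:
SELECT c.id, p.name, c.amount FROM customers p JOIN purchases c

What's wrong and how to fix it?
Bug: Missing join condition: each purchases row is matched to all customers rows instead of just its own

Fix: Specify the join condition linking the foreign key to the parent id

Corrected query:
SELECT c.id, p.name, c.amount FROM customers p JOIN purchases c ON c.customer_id = p.id

Result:
id | name  | amount 
---+-------+--------
1  | Grace | 581.69 
2  | Carol | 1691.68
3  | Bob   | 825.91 
4  | Carol | 1806.03
5  | Grace | 498.05 
6  | Carol | 831.83 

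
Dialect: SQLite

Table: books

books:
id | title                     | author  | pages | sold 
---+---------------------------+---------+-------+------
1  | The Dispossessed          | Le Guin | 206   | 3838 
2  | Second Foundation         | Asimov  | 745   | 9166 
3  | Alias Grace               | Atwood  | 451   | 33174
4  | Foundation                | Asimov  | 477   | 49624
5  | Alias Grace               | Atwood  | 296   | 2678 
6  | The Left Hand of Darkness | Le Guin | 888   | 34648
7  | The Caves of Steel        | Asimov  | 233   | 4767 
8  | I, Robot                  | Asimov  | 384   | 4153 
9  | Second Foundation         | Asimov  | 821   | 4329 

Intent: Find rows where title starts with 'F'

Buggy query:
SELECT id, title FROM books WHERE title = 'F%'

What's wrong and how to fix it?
Bug: '=' compares the literal string including the % character; pattern matching needs LIKE

Fix: Replace '=' with LIKE so 'F%' is treated as a pattern

Corrected query:
SELECT id, title FROM books WHERE title LIKE 'F%'

Result:
id | title     
---+-----------
4  | Foundation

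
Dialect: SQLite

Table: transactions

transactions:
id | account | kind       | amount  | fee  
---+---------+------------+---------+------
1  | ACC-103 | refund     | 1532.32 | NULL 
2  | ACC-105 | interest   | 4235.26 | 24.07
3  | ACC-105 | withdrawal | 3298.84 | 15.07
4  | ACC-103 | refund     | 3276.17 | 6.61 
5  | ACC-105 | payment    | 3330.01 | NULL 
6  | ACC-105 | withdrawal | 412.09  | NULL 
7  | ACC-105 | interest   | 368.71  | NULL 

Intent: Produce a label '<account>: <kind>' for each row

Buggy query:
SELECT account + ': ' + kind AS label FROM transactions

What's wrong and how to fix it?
Bug: SQLite uses || for string concatenation; + coerces text to numbers (yielding 0)

Fix: Use the || operator for string concatenation

Corrected query:
SELECT account || ': ' || kind AS label FROM transactions

Result:
label              
-------------------
ACC-103: refund    
ACC-105: interest  
ACC-105: withdrawal
ACC-103: refund    
ACC-105: payment   
ACC-105: withdrawal
ACC-105: interest  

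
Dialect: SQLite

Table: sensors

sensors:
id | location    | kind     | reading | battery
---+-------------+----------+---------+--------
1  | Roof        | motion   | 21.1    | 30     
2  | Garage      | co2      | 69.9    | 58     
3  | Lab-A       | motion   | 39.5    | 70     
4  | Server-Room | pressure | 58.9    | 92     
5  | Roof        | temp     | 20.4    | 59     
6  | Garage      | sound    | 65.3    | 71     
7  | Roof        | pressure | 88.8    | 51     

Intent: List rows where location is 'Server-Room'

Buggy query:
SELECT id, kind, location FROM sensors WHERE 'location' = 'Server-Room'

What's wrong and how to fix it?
Bug: Single quotes denote string literals in SQL; the column name is being compared as a constant string

Fix: Remove the quotes around the column name (or use double quotes for an identifier)

Corrected query:
SELECT id, kind, location FROM sensors WHERE location = 'Server-Room'

Result:
id | kind     | location   
---+----------+------------
4  | pressure | Server-Room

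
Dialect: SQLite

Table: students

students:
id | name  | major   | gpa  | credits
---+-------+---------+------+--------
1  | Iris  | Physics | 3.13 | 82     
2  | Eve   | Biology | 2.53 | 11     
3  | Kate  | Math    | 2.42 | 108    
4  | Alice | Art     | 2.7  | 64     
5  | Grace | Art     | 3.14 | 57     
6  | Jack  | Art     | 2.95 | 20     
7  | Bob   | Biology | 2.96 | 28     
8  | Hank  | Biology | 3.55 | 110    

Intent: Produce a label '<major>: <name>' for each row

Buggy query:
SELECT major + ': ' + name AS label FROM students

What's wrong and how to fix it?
Bug: '+' is numeric addition; on text columns SQLite converts them to 0 instead of concatenating

Fix: Replace + with || to concatenate text

Corrected query:
SELECT major || ': ' || name AS label FROM students

Result:
label        
-------------
Physics: Iris
Biology: Eve 
Math: Kate   
Art: Alice   
Art: Grace   
Art: Jack    
Biology: Bob 
Biology: Hank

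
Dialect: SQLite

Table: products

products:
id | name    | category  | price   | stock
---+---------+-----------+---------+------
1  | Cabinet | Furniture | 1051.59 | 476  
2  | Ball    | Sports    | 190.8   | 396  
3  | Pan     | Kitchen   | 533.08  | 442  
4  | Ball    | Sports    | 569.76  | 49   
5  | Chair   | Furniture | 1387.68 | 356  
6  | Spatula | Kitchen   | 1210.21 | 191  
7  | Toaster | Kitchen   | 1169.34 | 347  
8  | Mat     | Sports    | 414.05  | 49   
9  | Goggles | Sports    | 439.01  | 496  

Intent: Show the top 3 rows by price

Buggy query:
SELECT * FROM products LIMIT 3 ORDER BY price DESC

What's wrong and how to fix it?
Bug: ORDER BY cannot follow LIMIT; LIMIT is the final clause

Fix: Swap the clauses: ORDER BY first, then LIMIT

Corrected query:
SELECT * FROM products ORDER BY price DESC LIMIT 3

Result:
id | name    | category  | price   | stock
---+---------+-----------+---------+------
5  | Chair   | Furniture | 1387.68 | 356  
6  | Spatula | Kitchen   | 1210.21 | 191  
7  | Toaster | Kitchen   | 1169.34 | 347  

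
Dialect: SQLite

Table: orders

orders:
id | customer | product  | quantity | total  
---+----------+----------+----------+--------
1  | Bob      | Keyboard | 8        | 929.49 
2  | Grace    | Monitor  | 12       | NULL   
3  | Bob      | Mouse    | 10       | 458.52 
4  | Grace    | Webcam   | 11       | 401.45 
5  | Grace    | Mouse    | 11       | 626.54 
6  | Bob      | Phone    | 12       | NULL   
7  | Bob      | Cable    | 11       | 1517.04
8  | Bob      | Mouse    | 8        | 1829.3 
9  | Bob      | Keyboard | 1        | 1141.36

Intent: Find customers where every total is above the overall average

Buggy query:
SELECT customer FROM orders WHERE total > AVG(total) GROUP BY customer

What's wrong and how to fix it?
Bug: AVG() is an aggregate; it can't sit directly in WHERE

Fix: Use a subquery for AVG and a HAVING MIN(...) filter so the condition holds for every row in the group

Corrected query:
SELECT customer FROM orders GROUP BY customer HAVING MIN(total) > (SELECT AVG(total) FROM orders)

Result:
(no rows)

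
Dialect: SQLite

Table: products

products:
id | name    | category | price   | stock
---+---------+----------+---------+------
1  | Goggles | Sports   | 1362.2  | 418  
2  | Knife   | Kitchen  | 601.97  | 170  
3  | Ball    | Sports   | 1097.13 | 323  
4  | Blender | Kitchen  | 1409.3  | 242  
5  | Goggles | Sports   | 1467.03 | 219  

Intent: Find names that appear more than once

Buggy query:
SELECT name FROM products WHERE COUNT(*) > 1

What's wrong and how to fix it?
Bug: COUNT(*) is an aggregate and cannot be used in WHERE

Fix: Group first, then use HAVING for the count condition

Corrected query:
SELECT name FROM products GROUP BY name HAVING COUNT(*) > 1

Result:
name   
-------
Goggles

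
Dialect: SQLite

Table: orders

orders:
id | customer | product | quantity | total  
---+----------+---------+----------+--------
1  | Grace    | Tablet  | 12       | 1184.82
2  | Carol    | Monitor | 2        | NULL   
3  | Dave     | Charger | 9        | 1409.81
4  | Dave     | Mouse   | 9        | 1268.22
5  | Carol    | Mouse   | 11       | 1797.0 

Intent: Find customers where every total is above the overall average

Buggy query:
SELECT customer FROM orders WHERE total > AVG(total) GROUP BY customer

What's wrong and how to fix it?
Bug: WHERE evaluates per row before aggregation, so AVG() is unavailable

Fix: Use a subquery for AVG and a HAVING MIN(...) filter so the condition holds for every row in the group

Corrected query:
SELECT customer FROM orders GROUP BY customer HAVING MIN(total) > (SELECT AVG(total) FROM orders)

Result:
customer
--------
Carol   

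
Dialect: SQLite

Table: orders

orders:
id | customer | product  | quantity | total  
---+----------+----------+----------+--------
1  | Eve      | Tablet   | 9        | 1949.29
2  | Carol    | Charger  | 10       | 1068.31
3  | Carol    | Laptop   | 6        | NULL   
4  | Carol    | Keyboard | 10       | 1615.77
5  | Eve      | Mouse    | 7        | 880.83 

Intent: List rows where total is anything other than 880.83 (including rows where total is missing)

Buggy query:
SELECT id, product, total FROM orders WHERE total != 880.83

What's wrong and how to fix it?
Bug: 'total != 880.83' is unknown when total is NULL, so NULL rows are silently excluded

Fix: Add an explicit OR total IS NULL to include the missing-value rows

Corrected query:
SELECT id, product, total FROM orders WHERE total != 880.83 OR total IS NULL

Result:
id | product  | total  
---+----------+--------
1  | Tablet   | 1949.29
2  | Charger  | 1068.31
3  | Laptop   | NULL   
4  | Keyboard | 1615.77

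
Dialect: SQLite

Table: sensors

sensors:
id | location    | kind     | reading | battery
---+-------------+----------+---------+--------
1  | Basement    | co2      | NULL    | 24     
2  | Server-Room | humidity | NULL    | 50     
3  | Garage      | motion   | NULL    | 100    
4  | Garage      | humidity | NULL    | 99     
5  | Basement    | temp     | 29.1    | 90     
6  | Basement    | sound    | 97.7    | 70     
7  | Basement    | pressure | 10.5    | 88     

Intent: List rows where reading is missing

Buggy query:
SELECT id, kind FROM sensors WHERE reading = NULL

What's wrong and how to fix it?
Bug: Comparing to NULL with '=' never matches; NULL = NULL is unknown, not true

Fix: Replace '= NULL' with 'IS NULL'

Corrected query:
SELECT id, kind FROM sensors WHERE reading IS NULL

Result:
id | kind    
---+---------
1  | co2     
2  | humidity
3  | motion  
4  | humidity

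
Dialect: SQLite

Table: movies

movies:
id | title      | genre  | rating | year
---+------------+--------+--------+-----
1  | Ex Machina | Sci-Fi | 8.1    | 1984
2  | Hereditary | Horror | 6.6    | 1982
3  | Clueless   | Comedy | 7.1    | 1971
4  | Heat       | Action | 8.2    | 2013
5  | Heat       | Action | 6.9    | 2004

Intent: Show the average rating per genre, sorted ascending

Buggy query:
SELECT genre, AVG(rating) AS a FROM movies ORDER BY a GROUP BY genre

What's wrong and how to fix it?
Bug: ORDER BY appears before GROUP BY; SQL clause order requires GROUP BY first

Fix: Reorder: SELECT … FROM … GROUP BY … ORDER BY …

Corrected query:
SELECT genre, AVG(rating) AS a FROM movies GROUP BY genre ORDER BY a

Result:
genre  | a   
-------+-----
Horror | 6.6 
Comedy | 7.1 
Action | 7.55
Sci-Fi | 8.1 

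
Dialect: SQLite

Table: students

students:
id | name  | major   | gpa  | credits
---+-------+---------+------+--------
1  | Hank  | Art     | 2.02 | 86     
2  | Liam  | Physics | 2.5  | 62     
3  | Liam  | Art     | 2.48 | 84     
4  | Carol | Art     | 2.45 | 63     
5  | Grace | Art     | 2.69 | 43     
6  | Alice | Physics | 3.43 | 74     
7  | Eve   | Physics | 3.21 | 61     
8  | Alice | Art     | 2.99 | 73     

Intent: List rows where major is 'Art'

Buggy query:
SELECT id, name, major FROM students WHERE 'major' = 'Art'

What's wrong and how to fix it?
Bug: Single quotes denote string literals in SQL; the column name is being compared as a constant string

Fix: Remove the quotes around the column name (or use double quotes for an identifier)

Corrected query:
SELECT id, name, major FROM students WHERE major = 'Art'

Result:
id | name  | major
---+-------+------
1  | Hank  | Art  
3  | Liam  | Art  
4  | Carol | Art  
5  | Grace | Art  
8  | Alice | Art  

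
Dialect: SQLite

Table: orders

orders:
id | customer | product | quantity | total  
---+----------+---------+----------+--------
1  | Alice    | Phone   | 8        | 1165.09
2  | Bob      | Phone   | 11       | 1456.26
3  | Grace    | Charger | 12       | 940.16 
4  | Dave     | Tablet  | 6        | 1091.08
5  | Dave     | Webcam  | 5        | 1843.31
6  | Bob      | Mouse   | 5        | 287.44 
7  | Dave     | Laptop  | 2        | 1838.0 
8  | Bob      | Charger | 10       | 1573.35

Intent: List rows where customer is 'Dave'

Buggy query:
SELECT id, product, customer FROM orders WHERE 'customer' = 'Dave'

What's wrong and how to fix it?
Bug: Single quotes denote string literals in SQL; the column name is being compared as a constant string

Fix: Reference the column as customer without single quotes

Corrected query:
SELECT id, product, customer FROM orders WHERE customer = 'Dave'

Result:
id | product | customer
---+---------+---------
4  | Tablet  | Dave    
5  | Webcam  | Dave    
7  | Laptop  | Dave    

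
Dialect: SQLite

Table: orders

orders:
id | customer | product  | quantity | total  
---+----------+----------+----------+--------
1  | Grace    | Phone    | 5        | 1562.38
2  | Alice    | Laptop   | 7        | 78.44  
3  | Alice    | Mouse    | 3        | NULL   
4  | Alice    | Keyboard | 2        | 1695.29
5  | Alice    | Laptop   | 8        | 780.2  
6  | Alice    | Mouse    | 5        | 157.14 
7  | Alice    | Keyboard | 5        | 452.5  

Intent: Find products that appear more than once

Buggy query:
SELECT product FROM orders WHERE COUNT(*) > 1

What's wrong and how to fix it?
Bug: WHERE can't reference COUNT(*); aggregates are computed after WHERE

Fix: GROUP BY product, then filter groups with HAVING COUNT(*) > 1

Corrected query:
SELECT product FROM orders GROUP BY product HAVING COUNT(*) > 1

Result:
product 
--------
Keyboard
Laptop  
Mouse   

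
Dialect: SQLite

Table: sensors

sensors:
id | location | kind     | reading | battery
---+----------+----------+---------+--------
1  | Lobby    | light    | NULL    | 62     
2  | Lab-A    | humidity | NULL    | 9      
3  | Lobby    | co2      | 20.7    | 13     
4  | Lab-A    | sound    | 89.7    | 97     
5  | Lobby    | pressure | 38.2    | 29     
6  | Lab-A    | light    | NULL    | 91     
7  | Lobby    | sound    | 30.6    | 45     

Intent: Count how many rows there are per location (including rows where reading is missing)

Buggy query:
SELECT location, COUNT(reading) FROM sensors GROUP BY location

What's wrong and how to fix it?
Bug: COUNT(reading) skips NULLs, so groups with missing reading are undercounted

Fix: Use COUNT(*) to count all rows regardless of NULL

Corrected query:
SELECT location, COUNT(*) FROM sensors GROUP BY location

Result:
location | COUNT(*)
---------+---------
Lab-A    | 3       
Lobby    | 4       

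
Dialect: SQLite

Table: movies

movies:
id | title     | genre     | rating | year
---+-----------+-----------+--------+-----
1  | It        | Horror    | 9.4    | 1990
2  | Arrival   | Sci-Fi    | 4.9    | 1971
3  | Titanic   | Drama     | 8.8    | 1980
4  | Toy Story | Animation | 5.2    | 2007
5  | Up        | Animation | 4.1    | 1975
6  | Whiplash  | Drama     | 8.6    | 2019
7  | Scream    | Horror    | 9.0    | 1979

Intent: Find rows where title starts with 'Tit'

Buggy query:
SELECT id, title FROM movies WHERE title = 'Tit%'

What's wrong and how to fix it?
Bug: '=' compares the literal string including the % character; pattern matching needs LIKE

Fix: Replace '=' with LIKE so 'Tit%' is treated as a pattern

Corrected query:
SELECT id, title FROM movies WHERE title LIKE 'Tit%'

Result:
id | title  
---+--------
3  | Titanic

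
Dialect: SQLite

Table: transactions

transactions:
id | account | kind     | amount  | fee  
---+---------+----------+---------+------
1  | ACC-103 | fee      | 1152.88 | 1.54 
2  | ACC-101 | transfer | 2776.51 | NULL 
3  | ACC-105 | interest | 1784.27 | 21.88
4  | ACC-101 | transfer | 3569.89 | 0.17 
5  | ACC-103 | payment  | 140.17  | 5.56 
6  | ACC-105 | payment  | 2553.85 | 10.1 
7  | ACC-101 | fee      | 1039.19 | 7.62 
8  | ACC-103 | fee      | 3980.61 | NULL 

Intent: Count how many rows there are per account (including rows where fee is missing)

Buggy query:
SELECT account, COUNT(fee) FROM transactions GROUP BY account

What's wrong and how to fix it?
Bug: COUNT(fee) skips NULLs, so groups with missing fee are undercounted

Fix: Use COUNT(*) to count all rows regardless of NULL

Corrected query:
SELECT account, COUNT(*) FROM transactions GROUP BY account

Result:
account | COUNT(*)
--------+---------
ACC-101 | 3       
ACC-103 | 3       
ACC-105 | 2       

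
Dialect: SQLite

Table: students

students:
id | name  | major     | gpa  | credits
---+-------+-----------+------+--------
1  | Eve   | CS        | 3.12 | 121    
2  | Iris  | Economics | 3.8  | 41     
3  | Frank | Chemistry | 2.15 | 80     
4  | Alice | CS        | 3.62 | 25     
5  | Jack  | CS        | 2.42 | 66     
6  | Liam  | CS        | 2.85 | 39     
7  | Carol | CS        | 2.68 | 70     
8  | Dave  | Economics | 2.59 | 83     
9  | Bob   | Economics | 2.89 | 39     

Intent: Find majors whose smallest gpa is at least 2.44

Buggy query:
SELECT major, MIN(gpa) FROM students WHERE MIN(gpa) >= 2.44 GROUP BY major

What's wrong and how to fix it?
Bug: Aggregates like MIN are computed per group after WHERE runs

Fix: Use HAVING for the per-group MIN condition

Corrected query:
SELECT major, MIN(gpa) FROM students GROUP BY major HAVING MIN(gpa) >= 2.44

Result:
major     | MIN(gpa)
----------+---------
Economics | 2.59    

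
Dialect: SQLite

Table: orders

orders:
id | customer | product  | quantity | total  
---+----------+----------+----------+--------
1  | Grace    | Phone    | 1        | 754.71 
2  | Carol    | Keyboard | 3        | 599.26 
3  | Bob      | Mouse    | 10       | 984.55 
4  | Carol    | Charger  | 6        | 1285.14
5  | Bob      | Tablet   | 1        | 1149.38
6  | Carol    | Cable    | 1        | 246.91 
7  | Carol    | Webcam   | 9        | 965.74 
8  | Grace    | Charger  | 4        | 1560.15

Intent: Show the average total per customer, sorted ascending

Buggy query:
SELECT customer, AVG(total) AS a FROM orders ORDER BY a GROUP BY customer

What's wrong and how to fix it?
Bug: ORDER BY appears before GROUP BY; SQL clause order requires GROUP BY first

Fix: Reorder: SELECT … FROM … GROUP BY … ORDER BY …

Corrected query:
SELECT customer, AVG(total) AS a FROM orders GROUP BY customer ORDER BY a

Result:
customer | a       
---------+---------
Carol    | 774.2625
Bob      | 1066.965
Grace    | 1157.43 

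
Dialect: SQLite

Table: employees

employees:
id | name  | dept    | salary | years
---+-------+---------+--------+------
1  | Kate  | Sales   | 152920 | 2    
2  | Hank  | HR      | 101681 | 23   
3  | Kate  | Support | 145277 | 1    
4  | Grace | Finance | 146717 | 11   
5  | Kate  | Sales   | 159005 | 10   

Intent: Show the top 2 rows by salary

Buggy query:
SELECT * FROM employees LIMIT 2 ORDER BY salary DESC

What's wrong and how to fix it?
Bug: ORDER BY cannot follow LIMIT; LIMIT is the final clause

Fix: Swap the clauses: ORDER BY first, then LIMIT

Corrected query:
SELECT * FROM employees ORDER BY salary DESC LIMIT 2

Result:
id | name | dept  | salary | years
---+------+-------+--------+------
5  | Kate | Sales | 159005 | 10   
1  | Kate | Sales | 152920 | 2    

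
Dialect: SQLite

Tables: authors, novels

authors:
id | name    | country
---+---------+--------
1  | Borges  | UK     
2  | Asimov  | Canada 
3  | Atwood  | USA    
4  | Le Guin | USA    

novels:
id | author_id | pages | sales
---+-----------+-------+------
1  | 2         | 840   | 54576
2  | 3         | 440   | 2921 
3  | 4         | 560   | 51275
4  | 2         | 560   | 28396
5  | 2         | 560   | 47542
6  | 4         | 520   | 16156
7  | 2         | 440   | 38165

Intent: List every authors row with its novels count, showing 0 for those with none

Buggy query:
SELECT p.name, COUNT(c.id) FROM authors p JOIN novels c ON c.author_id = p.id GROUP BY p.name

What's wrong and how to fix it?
Bug: An inner join excludes parents with zero children

Fix: Use LEFT JOIN so parents without children still appear (COUNT(c.id) gives 0)

Corrected query:
SELECT p.name, COUNT(c.id) FROM authors p LEFT JOIN novels c ON c.author_id = p.id GROUP BY p.name

Result:
name    | COUNT(c.id)
--------+------------
Asimov  | 4          
Atwood  | 1          
Borges  | 0          
Le Guin | 2          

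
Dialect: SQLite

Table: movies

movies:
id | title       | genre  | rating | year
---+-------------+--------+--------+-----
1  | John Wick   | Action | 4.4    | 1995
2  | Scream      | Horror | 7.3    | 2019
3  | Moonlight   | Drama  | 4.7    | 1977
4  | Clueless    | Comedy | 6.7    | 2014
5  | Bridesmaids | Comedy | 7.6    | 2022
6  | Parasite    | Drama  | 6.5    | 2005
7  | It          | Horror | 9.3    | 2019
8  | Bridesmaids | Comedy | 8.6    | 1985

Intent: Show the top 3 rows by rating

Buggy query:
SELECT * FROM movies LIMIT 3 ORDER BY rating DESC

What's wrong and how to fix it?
Bug: LIMIT must come after ORDER BY

Fix: Swap the clauses: ORDER BY first, then LIMIT

Corrected query:
SELECT * FROM movies ORDER BY rating DESC LIMIT 3

Result:
id | title       | genre  | rating | year
---+-------------+--------+--------+-----
7  | It          | Horror | 9.3    | 2019
8  | Bridesmaids | Comedy | 8.6    | 1985
5  | Bridesmaids | Comedy | 7.6    | 2022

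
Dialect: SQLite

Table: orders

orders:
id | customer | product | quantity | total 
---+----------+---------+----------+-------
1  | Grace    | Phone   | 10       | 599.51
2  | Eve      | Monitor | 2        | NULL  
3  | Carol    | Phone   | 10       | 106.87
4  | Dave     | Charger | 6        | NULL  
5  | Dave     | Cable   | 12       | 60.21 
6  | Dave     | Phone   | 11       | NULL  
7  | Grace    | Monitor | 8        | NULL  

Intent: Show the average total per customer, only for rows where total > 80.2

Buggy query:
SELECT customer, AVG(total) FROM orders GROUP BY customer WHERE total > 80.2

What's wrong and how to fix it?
Bug: WHERE cannot follow GROUP BY

Fix: Move the WHERE clause before GROUP BY

Corrected query:
SELECT customer, AVG(total) FROM orders WHERE total > 80.2 GROUP BY customer

Result:
customer | AVG(total)
---------+-----------
Carol    | 106.87    
Grace    | 599.51    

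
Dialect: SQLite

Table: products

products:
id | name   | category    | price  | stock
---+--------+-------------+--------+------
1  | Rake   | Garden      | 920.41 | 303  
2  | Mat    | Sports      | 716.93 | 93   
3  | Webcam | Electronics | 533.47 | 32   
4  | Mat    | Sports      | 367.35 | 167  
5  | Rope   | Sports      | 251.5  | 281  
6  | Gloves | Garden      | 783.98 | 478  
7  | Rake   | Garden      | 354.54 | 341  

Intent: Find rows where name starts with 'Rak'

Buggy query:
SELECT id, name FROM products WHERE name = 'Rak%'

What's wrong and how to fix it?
Bug: Wildcards only work with LIKE; '=' treats '%' as a literal character

Fix: Use LIKE for wildcard pattern matching

Corrected query:
SELECT id, name FROM products WHERE name LIKE 'Rak%'

Result:
id | name
---+-----
1  | Rake
7  | Rake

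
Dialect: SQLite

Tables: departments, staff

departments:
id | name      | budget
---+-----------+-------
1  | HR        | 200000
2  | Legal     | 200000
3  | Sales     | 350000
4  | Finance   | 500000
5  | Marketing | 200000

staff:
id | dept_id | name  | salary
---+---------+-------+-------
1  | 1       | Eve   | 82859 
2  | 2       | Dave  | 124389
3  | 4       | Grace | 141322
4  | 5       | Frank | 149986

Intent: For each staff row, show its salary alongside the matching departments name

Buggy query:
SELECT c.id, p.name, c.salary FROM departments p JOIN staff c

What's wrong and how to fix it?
Bug: JOIN with no ON clause produces a cartesian product; every staff row pairs with every departments row

Fix: Specify the join condition linking the foreign key to the parent id

Corrected query:
SELECT c.id, p.name, c.salary FROM departments p JOIN staff c ON c.dept_id = p.id

Result:
id | name      | salary
---+-----------+-------
1  | HR        | 82859 
2  | Legal     | 124389
3  | Finance   | 141322
4  | Marketing | 149986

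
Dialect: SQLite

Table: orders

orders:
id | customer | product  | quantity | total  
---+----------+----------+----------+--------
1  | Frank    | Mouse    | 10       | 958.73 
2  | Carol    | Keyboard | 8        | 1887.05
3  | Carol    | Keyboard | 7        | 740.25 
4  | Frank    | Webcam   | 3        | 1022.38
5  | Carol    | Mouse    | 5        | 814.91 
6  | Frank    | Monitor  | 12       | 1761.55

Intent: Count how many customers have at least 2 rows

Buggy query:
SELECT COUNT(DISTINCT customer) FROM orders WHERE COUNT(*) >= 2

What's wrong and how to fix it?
Bug: COUNT(*) cannot appear in WHERE; the per-group count doesn't exist yet

Fix: Use a subquery that GROUPs and filters with HAVING, then count its rows

Corrected query:
SELECT COUNT(*) FROM (SELECT customer FROM orders GROUP BY customer HAVING COUNT(*) >= 2)

Result:
COUNT(*)
--------
2       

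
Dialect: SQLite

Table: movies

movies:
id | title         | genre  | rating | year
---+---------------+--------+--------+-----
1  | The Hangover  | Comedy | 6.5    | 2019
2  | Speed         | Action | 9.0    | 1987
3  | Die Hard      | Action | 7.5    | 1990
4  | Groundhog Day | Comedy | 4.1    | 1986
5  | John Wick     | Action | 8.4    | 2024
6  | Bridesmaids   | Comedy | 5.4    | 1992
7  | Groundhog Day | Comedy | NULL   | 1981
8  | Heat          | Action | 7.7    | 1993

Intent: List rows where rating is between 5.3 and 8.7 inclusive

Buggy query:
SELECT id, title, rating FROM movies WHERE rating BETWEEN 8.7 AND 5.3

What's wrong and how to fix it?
Bug: BETWEEN expects the lower bound first; with 8.7 AND 5.3 the range is empty

Fix: Swap the bounds so the smaller value comes first

Corrected query:
SELECT id, title, rating FROM movies WHERE rating BETWEEN 5.3 AND 8.7

Result:
id | title        | rating
---+--------------+-------
1  | The Hangover | 6.5   
3  | Die Hard     | 7.5   
5  | John Wick    | 8.4   
6  | Bridesmaids  | 5.4   
8  | Heat         | 7.7   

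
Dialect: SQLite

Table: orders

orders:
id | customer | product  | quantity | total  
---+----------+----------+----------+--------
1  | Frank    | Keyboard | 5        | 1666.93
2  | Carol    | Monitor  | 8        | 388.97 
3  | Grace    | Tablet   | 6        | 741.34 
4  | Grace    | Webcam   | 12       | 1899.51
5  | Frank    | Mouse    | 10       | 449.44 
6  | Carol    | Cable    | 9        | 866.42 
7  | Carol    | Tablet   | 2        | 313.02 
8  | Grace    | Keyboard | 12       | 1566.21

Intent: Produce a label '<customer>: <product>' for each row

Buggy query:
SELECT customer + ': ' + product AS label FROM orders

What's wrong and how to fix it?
Bug: SQLite uses || for string concatenation; + coerces text to numbers (yielding 0)

Fix: Replace + with || to concatenate text

Corrected query:
SELECT customer || ': ' || product AS label FROM orders

Result:
label          
---------------
Frank: Keyboard
Carol: Monitor 
Grace: Tablet  
Grace: Webcam  
Frank: Mouse   
Carol: Cable   
Carol: Tablet  
Grace: Keyboard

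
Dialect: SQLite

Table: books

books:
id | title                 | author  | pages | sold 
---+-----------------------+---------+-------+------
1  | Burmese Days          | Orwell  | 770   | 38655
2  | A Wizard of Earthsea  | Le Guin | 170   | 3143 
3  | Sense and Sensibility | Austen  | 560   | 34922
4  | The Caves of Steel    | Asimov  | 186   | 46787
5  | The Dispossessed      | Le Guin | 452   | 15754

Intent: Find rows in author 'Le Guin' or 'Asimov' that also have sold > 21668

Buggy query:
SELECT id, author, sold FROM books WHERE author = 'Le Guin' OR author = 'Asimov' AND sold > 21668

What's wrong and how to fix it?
Bug: Without parentheses, AND is evaluated before OR, so the sold filter only applies to the 'Asimov' branch

Fix: Add parentheses around the OR so the AND applies to both alternatives

Corrected query:
SELECT id, author, sold FROM books WHERE (author = 'Le Guin' OR author = 'Asimov') AND sold > 21668

Result:
id | author | sold 
---+--------+------
4  | Asimov | 46787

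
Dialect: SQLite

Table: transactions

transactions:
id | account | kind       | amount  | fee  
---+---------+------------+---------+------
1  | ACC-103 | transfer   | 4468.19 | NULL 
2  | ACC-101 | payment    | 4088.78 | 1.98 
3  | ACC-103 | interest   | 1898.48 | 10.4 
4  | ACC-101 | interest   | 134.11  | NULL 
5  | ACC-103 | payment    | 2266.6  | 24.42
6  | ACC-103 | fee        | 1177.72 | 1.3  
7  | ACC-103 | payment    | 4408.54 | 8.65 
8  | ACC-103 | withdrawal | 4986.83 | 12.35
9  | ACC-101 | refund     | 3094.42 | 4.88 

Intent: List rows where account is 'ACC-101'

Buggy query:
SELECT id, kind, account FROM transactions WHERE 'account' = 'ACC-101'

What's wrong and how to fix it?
Bug: Single quotes denote string literals in SQL; the column name is being compared as a constant string

Fix: Reference the column as account without single quotes

Corrected query:
SELECT id, kind, account FROM transactions WHERE account = 'ACC-101'

Result:
id | kind     | account
---+----------+--------
2  | payment  | ACC-101
4  | interest | ACC-101
9  | refund   | ACC-101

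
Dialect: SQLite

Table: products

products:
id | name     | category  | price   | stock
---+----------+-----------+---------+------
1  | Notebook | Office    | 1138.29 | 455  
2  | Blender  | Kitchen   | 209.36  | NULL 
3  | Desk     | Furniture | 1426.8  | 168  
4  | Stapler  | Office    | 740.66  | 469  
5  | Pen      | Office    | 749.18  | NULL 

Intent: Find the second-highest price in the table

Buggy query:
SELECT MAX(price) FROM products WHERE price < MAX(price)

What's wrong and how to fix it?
Bug: The inner MAX is an aggregate inside WHERE, which is not allowed

Fix: Put the inner MAX in a scalar subquery

Corrected query:
SELECT MAX(price) FROM products WHERE price < (SELECT MAX(price) FROM products)

Result:
MAX(price)
----------
1138.29   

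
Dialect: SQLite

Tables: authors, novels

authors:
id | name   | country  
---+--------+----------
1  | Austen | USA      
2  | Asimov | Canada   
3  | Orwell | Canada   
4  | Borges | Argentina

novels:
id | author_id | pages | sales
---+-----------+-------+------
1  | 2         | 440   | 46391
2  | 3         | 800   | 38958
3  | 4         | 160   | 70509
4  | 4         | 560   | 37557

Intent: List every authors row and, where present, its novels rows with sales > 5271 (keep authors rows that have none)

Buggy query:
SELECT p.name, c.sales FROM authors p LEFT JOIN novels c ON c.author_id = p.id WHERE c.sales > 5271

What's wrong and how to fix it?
Bug: A WHERE condition on the right-hand table after LEFT JOIN drops unmatched parents

Fix: Move the right-table condition into the ON clause so unmatched parents are kept

Corrected query:
SELECT p.name, c.sales FROM authors p LEFT JOIN novels c ON c.author_id = p.id AND c.sales > 5271

Result:
name   | sales
-------+------
Austen | NULL 
Asimov | 46391
Orwell | 38958
Borges | 37557
Borges | 70509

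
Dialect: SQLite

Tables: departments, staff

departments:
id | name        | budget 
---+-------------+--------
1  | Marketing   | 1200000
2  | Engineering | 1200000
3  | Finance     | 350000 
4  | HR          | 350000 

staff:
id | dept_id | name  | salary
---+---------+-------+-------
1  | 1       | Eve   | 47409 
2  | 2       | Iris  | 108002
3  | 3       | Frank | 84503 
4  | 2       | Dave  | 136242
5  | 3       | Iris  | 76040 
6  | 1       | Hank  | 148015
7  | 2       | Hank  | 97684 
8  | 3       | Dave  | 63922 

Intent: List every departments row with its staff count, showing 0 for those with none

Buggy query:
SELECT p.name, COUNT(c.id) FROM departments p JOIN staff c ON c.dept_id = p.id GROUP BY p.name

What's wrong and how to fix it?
Bug: An inner join excludes parents with zero children

Fix: Switch to LEFT JOIN to retain unmatched parent rows

Corrected query:
SELECT p.name, COUNT(c.id) FROM departments p LEFT JOIN staff c ON c.dept_id = p.id GROUP BY p.name

Result:
name        | COUNT(c.id)
------------+------------
Engineering | 3          
Finance     | 3          
HR          | 0          
Marketing   | 2          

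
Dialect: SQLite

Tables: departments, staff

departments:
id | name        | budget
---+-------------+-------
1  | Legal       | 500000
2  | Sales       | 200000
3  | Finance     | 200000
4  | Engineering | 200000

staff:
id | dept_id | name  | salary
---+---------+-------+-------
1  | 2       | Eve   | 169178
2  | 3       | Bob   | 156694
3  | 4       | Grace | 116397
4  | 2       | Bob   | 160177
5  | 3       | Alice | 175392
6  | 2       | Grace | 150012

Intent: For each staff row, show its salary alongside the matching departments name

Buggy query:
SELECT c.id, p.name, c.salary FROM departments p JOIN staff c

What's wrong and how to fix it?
Bug: JOIN with no ON clause produces a cartesian product; every staff row pairs with every departments row

Fix: Add ON c.dept_id = p.id to the JOIN

Corrected query:
SELECT c.id, p.name, c.salary FROM departments p JOIN staff c ON c.dept_id = p.id

Result:
id | name        | salary
---+-------------+-------
1  | Sales       | 169178
2  | Finance     | 156694
3  | Engineering | 116397
4  | Sales       | 160177
5  | Finance     | 175392
6  | Sales       | 150012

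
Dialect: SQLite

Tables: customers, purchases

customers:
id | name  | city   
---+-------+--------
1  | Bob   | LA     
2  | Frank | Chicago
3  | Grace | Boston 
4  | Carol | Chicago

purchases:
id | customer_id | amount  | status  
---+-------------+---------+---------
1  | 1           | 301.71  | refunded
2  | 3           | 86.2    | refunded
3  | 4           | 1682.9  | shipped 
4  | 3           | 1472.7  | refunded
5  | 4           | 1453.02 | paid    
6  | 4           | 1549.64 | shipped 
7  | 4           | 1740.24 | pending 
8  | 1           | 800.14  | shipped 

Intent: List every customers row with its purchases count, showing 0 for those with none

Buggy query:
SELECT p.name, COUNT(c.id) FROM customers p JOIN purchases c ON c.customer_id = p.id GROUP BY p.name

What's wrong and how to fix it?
Bug: An inner join excludes parents with zero children

Fix: Switch to LEFT JOIN to retain unmatched parent rows

Corrected query:
SELECT p.name, COUNT(c.id) FROM customers p LEFT JOIN purchases c ON c.customer_id = p.id GROUP BY p.name

Result:
name  | COUNT(c.id)
------+------------
Bob   | 2          
Carol | 4          
Frank | 0          
Grace | 2          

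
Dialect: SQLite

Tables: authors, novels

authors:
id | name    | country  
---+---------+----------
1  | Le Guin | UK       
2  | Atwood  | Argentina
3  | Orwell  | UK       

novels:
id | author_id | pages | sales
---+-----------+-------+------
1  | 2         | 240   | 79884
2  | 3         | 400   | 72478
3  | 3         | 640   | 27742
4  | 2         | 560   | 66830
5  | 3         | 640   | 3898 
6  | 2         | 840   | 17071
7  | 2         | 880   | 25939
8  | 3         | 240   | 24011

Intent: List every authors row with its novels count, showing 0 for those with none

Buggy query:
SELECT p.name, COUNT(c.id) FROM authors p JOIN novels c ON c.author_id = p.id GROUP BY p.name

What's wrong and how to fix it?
Bug: An inner join excludes parents with zero children

Fix: Use LEFT JOIN so parents without children still appear (COUNT(c.id) gives 0)

Corrected query:
SELECT p.name, COUNT(c.id) FROM authors p LEFT JOIN novels c ON c.author_id = p.id GROUP BY p.name

Result:
name    | COUNT(c.id)
--------+------------
Atwood  | 4          
Le Guin | 0          
Orwell  | 4          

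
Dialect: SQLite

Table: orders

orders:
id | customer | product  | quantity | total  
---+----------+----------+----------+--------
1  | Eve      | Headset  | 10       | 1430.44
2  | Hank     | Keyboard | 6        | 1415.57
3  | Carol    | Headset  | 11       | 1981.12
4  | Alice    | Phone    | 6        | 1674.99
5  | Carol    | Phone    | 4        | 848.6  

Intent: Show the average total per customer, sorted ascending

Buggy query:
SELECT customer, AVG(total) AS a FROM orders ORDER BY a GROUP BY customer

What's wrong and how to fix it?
Bug: GROUP BY must precede ORDER BY

Fix: Move ORDER BY to the end, after GROUP BY

Corrected query:
SELECT customer, AVG(total) AS a FROM orders GROUP BY customer ORDER BY a

Result:
customer | a      
---------+--------
Carol    | 1414.86
Hank     | 1415.57
Eve      | 1430.44
Alice    | 1674.99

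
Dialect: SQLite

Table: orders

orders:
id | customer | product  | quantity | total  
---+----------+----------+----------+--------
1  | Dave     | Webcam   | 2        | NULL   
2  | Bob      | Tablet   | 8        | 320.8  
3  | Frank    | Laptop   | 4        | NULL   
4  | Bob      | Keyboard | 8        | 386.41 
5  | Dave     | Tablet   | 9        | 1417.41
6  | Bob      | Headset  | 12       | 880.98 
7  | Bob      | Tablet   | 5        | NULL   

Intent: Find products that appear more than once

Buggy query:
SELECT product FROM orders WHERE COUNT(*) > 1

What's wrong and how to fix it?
Bug: WHERE can't reference COUNT(*); aggregates are computed after WHERE

Fix: GROUP BY product, then filter groups with HAVING COUNT(*) > 1

Corrected query:
SELECT product FROM orders GROUP BY product HAVING COUNT(*) > 1

Result:
product
-------
Tablet 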